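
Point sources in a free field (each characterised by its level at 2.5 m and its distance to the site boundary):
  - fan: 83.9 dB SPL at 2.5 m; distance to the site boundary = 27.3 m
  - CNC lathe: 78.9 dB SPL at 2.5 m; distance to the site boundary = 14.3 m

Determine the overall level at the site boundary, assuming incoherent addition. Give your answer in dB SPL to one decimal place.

66.5 dB SPL

First find each source's level at the receiver (point-source: −20·log₁₀(r/r_ref)), then combine on an intensity basis.
fan: 83.9 − 20·log₁₀(27.3/2.5) = 83.9 − 20.76 = 63.14 dB SPL.
CNC lathe: 78.9 − 20·log₁₀(14.3/2.5) = 78.9 − 15.15 = 63.75 dB SPL.
Σ 10^(L/10) = 4.431e+06 → L_total = 10·log₁₀(4.431e+06) = 66.47 dB SPL.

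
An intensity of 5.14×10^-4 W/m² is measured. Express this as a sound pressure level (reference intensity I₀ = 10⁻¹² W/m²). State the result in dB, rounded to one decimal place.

I/I₀ = 5.14×10^-4/10⁻¹² = 5.14×10^8, and L = 10·log₁₀(I/I₀).
L = 10·(0.7110 + 8) = 87.11 dB.

87.1 dB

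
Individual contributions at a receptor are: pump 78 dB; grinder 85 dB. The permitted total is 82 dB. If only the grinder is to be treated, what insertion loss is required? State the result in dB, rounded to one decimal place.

5.2 dB

Fixed contribution from the other source: Σ 10^(L/10) = 10^(78/10) = 6.310e+07 (78.00 dB).
To meet 82 dB overall, the treated grinder may contribute at most 10^(82/10) − 6.310e+07 = 9.539e+07, i.e. 79.80 dB.
Required insertion loss = 85 − 79.80 = 5.20 dB.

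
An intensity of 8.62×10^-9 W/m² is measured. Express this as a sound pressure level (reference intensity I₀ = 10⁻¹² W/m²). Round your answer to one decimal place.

39.4 dB

Dividing by I₀ shifts the exponent by 12: I/I₀ = 8.62×10^3.
L = 10·(0.9355 + 3) = 39.36 dB.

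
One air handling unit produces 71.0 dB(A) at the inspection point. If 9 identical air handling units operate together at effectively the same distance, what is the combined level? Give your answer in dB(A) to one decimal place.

80.5 dB(A)

L_total = L₁ + 10·log₁₀ N for N identical incoherent sources.
L_total = 71.0 + 10·log₁₀(9) = 71.0 + 9.542 = 80.54 dB(A).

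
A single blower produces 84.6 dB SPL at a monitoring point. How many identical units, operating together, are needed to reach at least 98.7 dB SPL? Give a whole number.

Need L₁ + 10·log₁₀ N ≥ 98.7, i.e. log₁₀ N ≥ 1.41.
N ≥ 10^(14.1/10) = 25.704, so N = 26.

26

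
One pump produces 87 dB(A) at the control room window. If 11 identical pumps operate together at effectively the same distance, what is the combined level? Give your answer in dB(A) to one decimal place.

L_total = L₁ + 10·log₁₀ N for N identical incoherent sources.
L_total = 87 + 10·log₁₀(11) = 87 + 10.414 = 97.41 dB(A).

97.4 dB(A)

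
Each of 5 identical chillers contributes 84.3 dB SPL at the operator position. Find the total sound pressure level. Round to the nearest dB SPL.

With 5 equal, uncorrelated contributions the intensity is 5× that of one unit, giving a rise of 10·log₁₀ 5.
L_total = 84.3 + 10·log₁₀(5) = 84.3 + 6.990 = 91.29 dB SPL.

91 dB SPL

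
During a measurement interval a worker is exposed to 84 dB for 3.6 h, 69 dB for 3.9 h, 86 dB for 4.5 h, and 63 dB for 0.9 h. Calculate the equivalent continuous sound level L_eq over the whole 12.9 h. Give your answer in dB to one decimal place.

The energy average is taken in the linear domain: L_eq = 10·log₁₀[(Σ tᵢ·10^(Lᵢ/10))/T], T = 12.9 h.
Σ tᵢ·10^(Lᵢ/10) = 3.6·10^(84/10) + 3.9·10^(69/10) + 4.5·10^(86/10) + 0.9·10^(63/10) = 2.729e+09.
L_eq = 10·log₁₀(2.729e+09/12.9) = 83.25 dB.

83.3 dB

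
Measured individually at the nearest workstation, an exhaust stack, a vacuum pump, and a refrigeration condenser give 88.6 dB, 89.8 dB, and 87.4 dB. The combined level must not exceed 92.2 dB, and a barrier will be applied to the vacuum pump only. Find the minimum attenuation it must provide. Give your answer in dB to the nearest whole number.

4 dB

Fixed contribution from the other sources: Σ 10^(L/10) = 10^(88.6/10) + 10^(87.4/10) = 1.274e+09 (91.05 dB).
The limit corresponds to 10^(92.2/10) = 1.660e+09; subtracting the fixed part leaves 3.856e+08 for the vacuum pump, i.e. 85.86 dB.
Required insertion loss = 89.8 − 85.86 = 3.94 dB.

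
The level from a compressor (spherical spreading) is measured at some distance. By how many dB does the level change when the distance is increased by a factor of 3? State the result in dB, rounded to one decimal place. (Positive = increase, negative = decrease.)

Point-source spreading: ΔL = −20·log₁₀(r₂/r₁).
ΔL = −20·log₁₀(3) = -9.54 dB.

-9.5 dB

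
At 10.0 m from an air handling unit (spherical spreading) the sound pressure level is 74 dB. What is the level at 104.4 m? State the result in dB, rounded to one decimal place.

Point-source attenuation: ΔL = 20·log₁₀(r₂/r₁) = 20·log₁₀(104.4/10.0) = 20.374 dB.
L₂ = 74 − 20·log₁₀(104.4/10.0) = 74 − 20.374 = 53.63 dB.

53.6 dB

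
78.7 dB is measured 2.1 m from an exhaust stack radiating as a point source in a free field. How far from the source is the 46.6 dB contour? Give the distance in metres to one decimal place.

84.6 m

For a point source L₁ − L₂ = 20·log₁₀(r₂/r₁), so r₂ = r₁·10^((L₁−L₂)/20).
r₂ = 2.1·10^((78.7−46.6)/20) = 2.1·10^(32.1/20) = 84.57 m.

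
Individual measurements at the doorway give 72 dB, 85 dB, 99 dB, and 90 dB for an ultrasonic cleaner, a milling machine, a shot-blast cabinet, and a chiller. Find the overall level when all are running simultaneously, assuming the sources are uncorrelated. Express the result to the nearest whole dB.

100 dB

Incoherent sources combine by intensity addition: L_total = 10·log₁₀(Σ 10^(L_i/10)).
Σ 10^(L/10) = 10^(72/10) + 10^(85/10) + 10^(99/10) + 10^(90/10) = 9.275e+09.
L_total = 10·log₁₀(9.275e+09) = 99.67 dB.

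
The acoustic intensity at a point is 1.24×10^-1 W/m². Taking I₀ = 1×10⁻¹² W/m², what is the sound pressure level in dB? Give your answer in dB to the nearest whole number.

111 dB

I/I₀ = 1.24×10^-1/10⁻¹² = 1.24×10^11, and L = 10·log₁₀(I/I₀).
L = 10·(0.0934 + 11) = 110.93 dB.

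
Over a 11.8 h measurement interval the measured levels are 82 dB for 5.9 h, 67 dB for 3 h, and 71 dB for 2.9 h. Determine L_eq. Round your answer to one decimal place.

Weight each interval's intensity by its duration and average over T = 11.8 h:
Σ tᵢ·10^(Lᵢ/10) = 5.9·10^(82/10) + 3·10^(67/10) + 2.9·10^(71/10) = 9.866e+08.
L_eq = 10·log₁₀(9.866e+08/11.8) = 79.22 dB.

79.2 dB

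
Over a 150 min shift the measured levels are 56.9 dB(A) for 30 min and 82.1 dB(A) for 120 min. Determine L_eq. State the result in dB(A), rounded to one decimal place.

81.1 dB(A)

L_eq = 10·log₁₀[(1/T)·Σ tᵢ·10^(Lᵢ/10)] with T = 150 min.
Σ tᵢ·10^(Lᵢ/10) = 30·10^(56.9/10) + 120·10^(82.1/10) = 1.948e+10.
L_eq = 10·log₁₀(1.948e+10/150) = 81.13 dB(A).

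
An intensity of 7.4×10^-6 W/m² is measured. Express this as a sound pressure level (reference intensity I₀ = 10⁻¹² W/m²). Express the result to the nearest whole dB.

I/I₀ = 7.4×10^-6/10⁻¹² = 7.4×10^6, and L = 10·log₁₀(I/I₀).
L = 10·(0.8692 + 6) = 68.69 dB.

69 dB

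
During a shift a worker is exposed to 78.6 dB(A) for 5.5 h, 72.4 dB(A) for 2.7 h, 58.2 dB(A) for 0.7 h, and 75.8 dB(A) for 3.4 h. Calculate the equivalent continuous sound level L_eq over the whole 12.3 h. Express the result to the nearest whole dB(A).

L_eq = 10·log₁₀[(1/T)·Σ tᵢ·10^(Lᵢ/10)] with T = 12.3 h.
Σ tᵢ·10^(Lᵢ/10) = 5.5·10^(78.6/10) + 2.7·10^(72.4/10) + 0.7·10^(58.2/10) + 3.4·10^(75.8/10) = 5.751e+08.
L_eq = 10·log₁₀(5.751e+08/12.3) = 76.70 dB(A).

77 dB(A)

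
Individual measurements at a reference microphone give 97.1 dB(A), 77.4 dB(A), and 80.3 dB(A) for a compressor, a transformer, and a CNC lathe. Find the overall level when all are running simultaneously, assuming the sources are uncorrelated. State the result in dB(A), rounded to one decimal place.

For uncorrelated sources the intensities add, so convert each level to linear form, sum, and take 10·log₁₀ of the total.
Σ 10^(L/10) = 10^(97.1/10) + 10^(77.4/10) + 10^(80.3/10) = 5.291e+09.
L_total = 10·log₁₀(5.291e+09) = 97.24 dB(A).

97.2 dB(A)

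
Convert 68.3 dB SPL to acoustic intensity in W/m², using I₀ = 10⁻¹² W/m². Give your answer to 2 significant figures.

I/I₀ = 10^(68.3/10) = 6.761e+06, so I = 6.761e+06 × 10⁻¹² W/m².

6.8e-06 W/m²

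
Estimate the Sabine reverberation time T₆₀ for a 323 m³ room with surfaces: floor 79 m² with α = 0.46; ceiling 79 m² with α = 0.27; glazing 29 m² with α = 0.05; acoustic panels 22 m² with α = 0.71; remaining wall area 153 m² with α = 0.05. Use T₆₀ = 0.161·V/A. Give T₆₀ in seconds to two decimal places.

0.63 s

A = Σ Sᵢαᵢ = 79·0.46 + 79·0.27 + 29·0.05 + 22·0.71 + 153·0.05 = 82.39 m².
T₆₀ = 0.161 × 323 / 82.39 = 0.631 s.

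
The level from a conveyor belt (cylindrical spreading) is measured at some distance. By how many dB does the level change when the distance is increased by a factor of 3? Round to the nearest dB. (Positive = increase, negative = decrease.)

-5 dB

Line-source spreading: ΔL = −10·log₁₀(r₂/r₁).
ΔL = −10·log₁₀(3) = -4.77 dB.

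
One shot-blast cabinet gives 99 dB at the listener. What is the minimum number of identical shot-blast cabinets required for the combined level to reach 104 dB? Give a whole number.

4

The shortfall is 104 − 99 = 5.0 dB, and N units add 10·log₁₀ N, so need 10·log₁₀ N ≥ 5.0.
N ≥ 10^(5.0/10) = 3.162, so N = 4.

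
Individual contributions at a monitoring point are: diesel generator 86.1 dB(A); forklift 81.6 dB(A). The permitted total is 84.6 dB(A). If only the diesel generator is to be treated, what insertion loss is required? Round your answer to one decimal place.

4.5 dB

The untreated sources together contribute 10^(81.6/10) = 1.445e+08, i.e. 81.60 dB(A).
To meet 84.6 dB(A) overall, the treated diesel generator may contribute at most 10^(84.6/10) − 1.445e+08 = 1.439e+08, i.e. 81.58 dB(A).
Required insertion loss = 86.1 − 81.58 = 4.52 dB.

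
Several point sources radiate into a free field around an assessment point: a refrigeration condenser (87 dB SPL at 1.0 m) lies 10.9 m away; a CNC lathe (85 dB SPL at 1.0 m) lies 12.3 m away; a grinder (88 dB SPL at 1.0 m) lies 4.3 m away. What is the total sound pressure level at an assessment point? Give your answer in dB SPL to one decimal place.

First find each source's level at the receiver (point-source: −20·log₁₀(r/r_ref)), then combine on an intensity basis.
refrigeration condenser: 87 − 20·log₁₀(10.9/1.0) = 87 − 20.75 = 66.25 dB SPL.
CNC lathe: 85 − 20·log₁₀(12.3/1.0) = 85 − 21.80 = 63.20 dB SPL.
grinder: 88 − 20·log₁₀(4.3/1.0) = 88 − 12.67 = 75.33 dB SPL.
Σ 10^(L/10) = 4.043e+07 → L_total = 10·log₁₀(4.043e+07) = 76.07 dB SPL.

76.1 dB SPL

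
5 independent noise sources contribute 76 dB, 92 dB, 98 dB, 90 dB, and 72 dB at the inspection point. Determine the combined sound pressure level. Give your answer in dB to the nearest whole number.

For uncorrelated sources the intensities add, so convert each level to linear form, sum, and take 10·log₁₀ of the total.
Σ 10^(L/10) = 10^(76/10) + 10^(92/10) + 10^(98/10) + 10^(90/10) + 10^(72/10) = 8.950e+09.
L_total = 10·log₁₀(8.950e+09) = 99.52 dB.

100 dB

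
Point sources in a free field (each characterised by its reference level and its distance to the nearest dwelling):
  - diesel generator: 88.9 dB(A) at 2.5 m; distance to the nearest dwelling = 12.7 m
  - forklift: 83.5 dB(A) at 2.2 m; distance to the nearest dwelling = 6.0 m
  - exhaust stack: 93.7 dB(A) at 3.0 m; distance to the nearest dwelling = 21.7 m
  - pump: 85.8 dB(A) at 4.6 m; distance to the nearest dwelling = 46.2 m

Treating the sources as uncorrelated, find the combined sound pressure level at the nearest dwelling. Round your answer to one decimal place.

80.4 dB(A)

Apply inverse-square spreading to bring every level to the receiver, then sum 10^(L/10).
diesel generator: 88.9 − 20·log₁₀(12.7/2.5) = 88.9 − 14.12 = 74.78 dB(A).
forklift: 83.5 − 20·log₁₀(6.0/2.2) = 83.5 − 8.71 = 74.79 dB(A).
exhaust stack: 93.7 − 20·log₁₀(21.7/3.0) = 93.7 − 17.19 = 76.51 dB(A).
pump: 85.8 − 20·log₁₀(46.2/4.6) = 85.8 − 20.04 = 65.76 dB(A).
Σ 10^(L/10) = 1.088e+08 → L_total = 10·log₁₀(1.088e+08) = 80.36 dB(A).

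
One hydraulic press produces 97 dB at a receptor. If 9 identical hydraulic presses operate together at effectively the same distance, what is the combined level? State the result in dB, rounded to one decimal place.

L_total = L₁ + 10·log₁₀ N for N identical incoherent sources.
L_total = 97 + 10·log₁₀(9) = 97 + 9.542 = 106.54 dB.

106.5 dB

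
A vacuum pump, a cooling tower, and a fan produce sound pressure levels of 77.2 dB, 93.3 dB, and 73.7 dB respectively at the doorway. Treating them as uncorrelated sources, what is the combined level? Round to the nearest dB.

93 dB

For uncorrelated sources the intensities add, so convert each level to linear form, sum, and take 10·log₁₀ of the total.
Σ 10^(L/10) = 10^(77.2/10) + 10^(93.3/10) + 10^(73.7/10) = 2.214e+09.
L_total = 10·log₁₀(2.214e+09) = 93.45 dB.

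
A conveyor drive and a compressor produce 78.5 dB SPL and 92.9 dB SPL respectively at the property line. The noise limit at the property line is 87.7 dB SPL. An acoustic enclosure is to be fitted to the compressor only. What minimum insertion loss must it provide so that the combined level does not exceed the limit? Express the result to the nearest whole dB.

6 dB

Everything except the compressor sums to 10^(78.5/10) = 7.079e+07 in linear terms, 78.50 dB SPL.
To meet 87.7 dB SPL overall, the treated compressor may contribute at most 10^(87.7/10) − 7.079e+07 = 5.180e+08, i.e. 87.14 dB SPL.
Required insertion loss = 92.9 − 87.14 = 5.76 dB.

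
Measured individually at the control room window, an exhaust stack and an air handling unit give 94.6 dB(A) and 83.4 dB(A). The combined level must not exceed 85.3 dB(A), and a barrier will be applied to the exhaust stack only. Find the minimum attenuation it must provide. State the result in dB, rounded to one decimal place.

Everything except the exhaust stack sums to 10^(83.4/10) = 2.188e+08 in linear terms, 83.40 dB(A).
The limit corresponds to 10^(85.3/10) = 3.388e+08; subtracting the fixed part leaves 1.201e+08 for the exhaust stack, i.e. 80.79 dB(A).
Required insertion loss = 94.6 − 80.79 = 13.81 dB.

13.8 dB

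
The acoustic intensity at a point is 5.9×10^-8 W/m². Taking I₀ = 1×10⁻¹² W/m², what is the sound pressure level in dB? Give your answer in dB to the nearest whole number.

48 dB

I/I₀ = 5.9×10^-8/10⁻¹² = 5.9×10^4, and L = 10·log₁₀(I/I₀).
L = 10·(0.7709 + 4) = 47.71 dB.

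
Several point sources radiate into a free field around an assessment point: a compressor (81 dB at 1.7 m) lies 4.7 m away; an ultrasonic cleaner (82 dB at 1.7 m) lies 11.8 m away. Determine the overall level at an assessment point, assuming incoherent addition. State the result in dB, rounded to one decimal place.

Propagate each source to the receiver with L = L_ref − 20·log₁₀(r/r_ref), then add intensities.
compressor: 81 − 20·log₁₀(4.7/1.7) = 81 − 8.83 = 72.17 dB.
ultrasonic cleaner: 82 − 20·log₁₀(11.8/1.7) = 82 − 16.83 = 65.17 dB.
Σ 10^(L/10) = 1.976e+07 → L_total = 10·log₁₀(1.976e+07) = 72.96 dB.

73.0 dB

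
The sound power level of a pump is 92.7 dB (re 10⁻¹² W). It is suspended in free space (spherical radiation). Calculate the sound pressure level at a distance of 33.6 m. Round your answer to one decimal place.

The power spreads over a sphere of area 4π·r², so L_p = L_w − 10·log₁₀(4π·r²).
4π·r² = 1.419e+04 m², 10·log₁₀ of that is 41.519 dB.
L_p = 92.7 − 41.519 = 51.18 dB.

51.2 dB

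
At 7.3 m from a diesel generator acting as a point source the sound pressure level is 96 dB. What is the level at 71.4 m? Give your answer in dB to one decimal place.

76.2 dB

Point-source attenuation: ΔL = 20·log₁₀(r₂/r₁) = 20·log₁₀(71.4/7.3) = 19.808 dB.
L₂ = 96 − 20·log₁₀(71.4/7.3) = 96 − 19.808 = 76.19 dB.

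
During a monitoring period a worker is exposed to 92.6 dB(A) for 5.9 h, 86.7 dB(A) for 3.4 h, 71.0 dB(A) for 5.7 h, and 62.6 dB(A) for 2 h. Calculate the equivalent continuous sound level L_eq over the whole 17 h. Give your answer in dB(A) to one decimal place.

88.6 dB(A)

The energy average is taken in the linear domain: L_eq = 10·log₁₀[(Σ tᵢ·10^(Lᵢ/10))/T], T = 17 h.
Σ tᵢ·10^(Lᵢ/10) = 5.9·10^(92.6/10) + 3.4·10^(86.7/10) + 5.7·10^(71.0/10) + 2·10^(62.6/10) = 1.240e+10.
L_eq = 10·log₁₀(1.240e+10/17) = 88.63 dB(A).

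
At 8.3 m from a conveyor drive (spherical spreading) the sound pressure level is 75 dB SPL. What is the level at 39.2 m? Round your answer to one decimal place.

For a point source, L₂ = L₁ − 20·log₁₀(r₂/r₁).
L₂ = 75 − 20·log₁₀(39.2/8.3) = 75 − 13.484 = 61.52 dB SPL.

61.5 dB SPL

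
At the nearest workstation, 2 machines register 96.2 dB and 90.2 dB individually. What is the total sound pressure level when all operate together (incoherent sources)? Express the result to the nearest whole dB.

Incoherent sources combine by intensity addition: L_total = 10·log₁₀(Σ 10^(L_i/10)).
Σ 10^(L/10) = 10^(96.2/10) + 10^(90.2/10) = 5.216e+09.
L_total = 10·log₁₀(5.216e+09) = 97.17 dB.

97 dB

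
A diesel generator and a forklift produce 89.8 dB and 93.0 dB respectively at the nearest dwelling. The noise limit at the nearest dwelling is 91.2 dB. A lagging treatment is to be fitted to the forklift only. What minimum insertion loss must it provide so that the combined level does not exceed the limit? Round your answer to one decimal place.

7.4 dB

The untreated sources together contribute 10^(89.8/10) = 9.550e+08, i.e. 89.80 dB.
The limit corresponds to 10^(91.2/10) = 1.318e+09; subtracting the fixed part leaves 3.633e+08 for the forklift, i.e. 85.60 dB.
Required insertion loss = 93.0 − 85.60 = 7.40 dB.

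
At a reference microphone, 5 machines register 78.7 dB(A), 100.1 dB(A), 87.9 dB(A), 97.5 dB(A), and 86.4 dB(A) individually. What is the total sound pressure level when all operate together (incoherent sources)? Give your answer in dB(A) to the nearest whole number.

102 dB(A)

Incoherent sources combine by intensity addition: L_total = 10·log₁₀(Σ 10^(L_i/10)).
Σ 10^(L/10) = 10^(78.7/10) + 10^(100.1/10) + 10^(87.9/10) + 10^(97.5/10) + 10^(86.4/10) = 1.698e+10.
L_total = 10·log₁₀(1.698e+10) = 102.30 dB(A).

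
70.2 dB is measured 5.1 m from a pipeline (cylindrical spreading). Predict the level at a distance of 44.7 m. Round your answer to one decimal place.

For a line source, L₂ = L₁ − 10·log₁₀(r₂/r₁).
L₂ = 70.2 − 10·log₁₀(44.7/5.1) = 70.2 − 9.427 = 60.77 dB.

60.8 dB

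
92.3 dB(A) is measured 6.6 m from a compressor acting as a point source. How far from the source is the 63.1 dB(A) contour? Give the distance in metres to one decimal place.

190.3 m

Point-source spreading drops the level by 20·log₁₀(r₂/r₁); inverting, r₂/r₁ = 10^(ΔL/20).
r₂ = 6.6·10^((92.3−63.1)/20) = 6.6·10^(29.2/20) = 190.35 m.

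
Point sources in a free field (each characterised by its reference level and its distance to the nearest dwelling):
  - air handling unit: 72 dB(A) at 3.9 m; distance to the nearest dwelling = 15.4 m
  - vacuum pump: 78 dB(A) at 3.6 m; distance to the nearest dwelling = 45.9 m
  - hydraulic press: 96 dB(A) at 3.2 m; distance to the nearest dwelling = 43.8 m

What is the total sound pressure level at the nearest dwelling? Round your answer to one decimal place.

Apply inverse-square spreading to bring every level to the receiver, then sum 10^(L/10).
air handling unit: 72 − 20·log₁₀(15.4/3.9) = 72 − 11.93 = 60.07 dB(A).
vacuum pump: 78 − 20·log₁₀(45.9/3.6) = 78 − 22.11 = 55.89 dB(A).
hydraulic press: 96 − 20·log₁₀(43.8/3.2) = 96 − 22.73 = 73.27 dB(A).
Σ 10^(L/10) = 2.265e+07 → L_total = 10·log₁₀(2.265e+07) = 73.55 dB(A).

73.6 dB(A)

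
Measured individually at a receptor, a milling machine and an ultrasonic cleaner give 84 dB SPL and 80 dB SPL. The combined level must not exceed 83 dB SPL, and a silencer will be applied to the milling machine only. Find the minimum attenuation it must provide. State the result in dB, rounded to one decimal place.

Fixed contribution from the other source: Σ 10^(L/10) = 10^(80/10) = 1.000e+08 (80.00 dB SPL).
The limit corresponds to 10^(83/10) = 1.995e+08; subtracting the fixed part leaves 9.953e+07 for the milling machine, i.e. 79.98 dB SPL.
Required insertion loss = 84 − 79.98 = 4.02 dB.

4.0 dB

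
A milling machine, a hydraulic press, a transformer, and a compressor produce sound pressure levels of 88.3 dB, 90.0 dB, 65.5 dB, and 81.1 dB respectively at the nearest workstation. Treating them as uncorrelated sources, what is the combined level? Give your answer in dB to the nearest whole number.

Incoherent sources combine by intensity addition: L_total = 10·log₁₀(Σ 10^(L_i/10)).
Σ 10^(L/10) = 10^(88.3/10) + 10^(90.0/10) + 10^(65.5/10) + 10^(81.1/10) = 1.808e+09.
L_total = 10·log₁₀(1.808e+09) = 92.57 dB.

93 dB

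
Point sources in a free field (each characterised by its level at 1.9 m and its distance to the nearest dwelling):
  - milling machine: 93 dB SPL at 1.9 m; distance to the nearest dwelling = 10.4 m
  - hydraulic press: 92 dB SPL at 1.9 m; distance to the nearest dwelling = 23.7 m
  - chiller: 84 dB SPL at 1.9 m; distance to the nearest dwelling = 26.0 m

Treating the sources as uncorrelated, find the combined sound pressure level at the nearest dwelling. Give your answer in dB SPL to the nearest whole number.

79 dB SPL

Apply inverse-square spreading to bring every level to the receiver, then sum 10^(L/10).
milling machine: 93 − 20·log₁₀(10.4/1.9) = 93 − 14.77 = 78.23 dB SPL.
hydraulic press: 92 − 20·log₁₀(23.7/1.9) = 92 − 21.92 = 70.08 dB SPL.
chiller: 84 − 20·log₁₀(26.0/1.9) = 84 − 22.72 = 61.28 dB SPL.
Σ 10^(L/10) = 7.812e+07 → L_total = 10·log₁₀(7.812e+07) = 78.93 dB SPL.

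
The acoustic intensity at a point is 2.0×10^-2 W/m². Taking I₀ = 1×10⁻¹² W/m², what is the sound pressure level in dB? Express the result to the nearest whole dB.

103 dB

Dividing by I₀ shifts the exponent by 12: I/I₀ = 2.0×10^10.
L = 10·(0.3010 + 10) = 103.01 dB.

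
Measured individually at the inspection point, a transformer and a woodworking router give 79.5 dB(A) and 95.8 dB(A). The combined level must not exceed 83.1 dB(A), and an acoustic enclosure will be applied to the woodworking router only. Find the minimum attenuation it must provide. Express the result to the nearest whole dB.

15 dB

Fixed contribution from the other source: Σ 10^(L/10) = 10^(79.5/10) = 8.913e+07 (79.50 dB(A)).
To meet 83.1 dB(A) overall, the treated woodworking router may contribute at most 10^(83.1/10) − 8.913e+07 = 1.150e+08, i.e. 80.61 dB(A).
Required insertion loss = 95.8 − 80.61 = 15.19 dB.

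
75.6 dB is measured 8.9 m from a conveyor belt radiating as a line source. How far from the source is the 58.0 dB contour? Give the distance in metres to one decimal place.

Line-source spreading drops the level by 10·log₁₀(r₂/r₁); inverting, r₂/r₁ = 10^(ΔL/10).
r₂ = 8.9·10^((75.6−58.0)/10) = 8.9·10^(17.6/10) = 512.14 m.

512.1 m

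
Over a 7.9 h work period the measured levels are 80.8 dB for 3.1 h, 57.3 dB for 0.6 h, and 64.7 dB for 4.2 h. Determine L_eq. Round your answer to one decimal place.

Weight each interval's intensity by its duration and average over T = 7.9 h:
Σ tᵢ·10^(Lᵢ/10) = 3.1·10^(80.8/10) + 0.6·10^(57.3/10) + 4.2·10^(64.7/10) = 3.854e+08.
L_eq = 10·log₁₀(3.854e+08/7.9) = 76.88 dB.

76.9 dB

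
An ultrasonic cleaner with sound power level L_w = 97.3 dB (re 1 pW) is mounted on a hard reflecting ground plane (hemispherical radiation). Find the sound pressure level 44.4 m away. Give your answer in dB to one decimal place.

56.4 dB

The power spreads over a hemisphere of area 2π·r², so L_p = L_w − 10·log₁₀(2π·r²).
2π·r² = 1.239e+04 m², 10·log₁₀ of that is 40.929 dB.
L_p = 97.3 − 40.929 = 56.37 dB.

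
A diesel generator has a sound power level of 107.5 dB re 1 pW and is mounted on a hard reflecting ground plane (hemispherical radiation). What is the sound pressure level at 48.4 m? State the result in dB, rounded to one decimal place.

65.8 dB

The power spreads over a hemisphere of area 2π·r², so L_p = L_w − 10·log₁₀(2π·r²).
2π·r² = 1.472e+04 m², 10·log₁₀ of that is 41.679 dB.
L_p = 107.5 − 41.679 = 65.82 dB.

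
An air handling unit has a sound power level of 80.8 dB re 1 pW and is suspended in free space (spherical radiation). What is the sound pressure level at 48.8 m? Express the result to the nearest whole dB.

The power spreads over a sphere of area 4π·r², so L_p = L_w − 10·log₁₀(4π·r²).
4π·r² = 2.993e+04 m², 10·log₁₀ of that is 44.760 dB.
L_p = 80.8 − 44.760 = 36.04 dB.

36 dB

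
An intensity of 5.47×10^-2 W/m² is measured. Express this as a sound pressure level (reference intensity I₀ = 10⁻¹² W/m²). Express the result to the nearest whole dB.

107 dB

Dividing by I₀ shifts the exponent by 12: I/I₀ = 5.47×10^10.
L = 10·(0.7380 + 10) = 107.38 dB.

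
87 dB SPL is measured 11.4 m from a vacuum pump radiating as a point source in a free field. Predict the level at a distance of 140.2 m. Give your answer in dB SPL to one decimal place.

Point-source attenuation: ΔL = 20·log₁₀(r₂/r₁) = 20·log₁₀(140.2/11.4) = 21.797 dB.
L₂ = 87 − 20·log₁₀(140.2/11.4) = 87 − 21.797 = 65.20 dB SPL.

65.2 dB SPL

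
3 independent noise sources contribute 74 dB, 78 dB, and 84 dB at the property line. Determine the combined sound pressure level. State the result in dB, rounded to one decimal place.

Incoherent sources combine by intensity addition: L_total = 10·log₁₀(Σ 10^(L_i/10)).
Σ 10^(L/10) = 10^(74/10) + 10^(78/10) + 10^(84/10) = 3.394e+08.
L_total = 10·log₁₀(3.394e+08) = 85.31 dB.

85.3 dB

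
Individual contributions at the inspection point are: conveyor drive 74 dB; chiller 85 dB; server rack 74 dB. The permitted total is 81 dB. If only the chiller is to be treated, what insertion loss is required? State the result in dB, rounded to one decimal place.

6.2 dB

The untreated sources together contribute 10^(74/10) + 10^(74/10) = 5.024e+07, i.e. 77.01 dB.
To meet 81 dB overall, the treated chiller may contribute at most 10^(81/10) − 5.024e+07 = 7.565e+07, i.e. 78.79 dB.
Required insertion loss = 85 − 78.79 = 6.21 dB.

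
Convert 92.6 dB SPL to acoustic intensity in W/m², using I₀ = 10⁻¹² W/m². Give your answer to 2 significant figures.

L = 10·log₁₀(I/I₀) ⇒ I = I₀·10^(L/10) = 10⁻¹² × 10^9.26.

0.0018 W/m²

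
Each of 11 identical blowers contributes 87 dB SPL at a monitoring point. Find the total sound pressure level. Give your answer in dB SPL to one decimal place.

N identical incoherent sources raise the level by 10·log₁₀ N.
L_total = 87 + 10·log₁₀(11) = 87 + 10.414 = 97.41 dB SPL.

97.4 dB SPL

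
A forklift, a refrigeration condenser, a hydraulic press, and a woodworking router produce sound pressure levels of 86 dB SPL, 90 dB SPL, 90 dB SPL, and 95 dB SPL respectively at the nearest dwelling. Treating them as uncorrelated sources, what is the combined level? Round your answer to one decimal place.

For uncorrelated sources the intensities add, so convert each level to linear form, sum, and take 10·log₁₀ of the total.
Σ 10^(L/10) = 10^(86/10) + 10^(90/10) + 10^(90/10) + 10^(95/10) = 5.560e+09.
L_total = 10·log₁₀(5.560e+09) = 97.45 dB SPL.

97.5 dB SPL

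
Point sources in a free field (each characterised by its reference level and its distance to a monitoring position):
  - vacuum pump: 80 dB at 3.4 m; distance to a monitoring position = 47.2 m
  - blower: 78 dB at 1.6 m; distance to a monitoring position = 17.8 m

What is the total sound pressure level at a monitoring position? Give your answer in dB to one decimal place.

First find each source's level at the receiver (point-source: −20·log₁₀(r/r_ref)), then combine on an intensity basis.
vacuum pump: 80 − 20·log₁₀(47.2/3.4) = 80 − 22.85 = 57.15 dB.
blower: 78 − 20·log₁₀(17.8/1.6) = 78 − 20.93 = 57.07 dB.
Σ 10^(L/10) = 1.029e+06 → L_total = 10·log₁₀(1.029e+06) = 60.12 dB.

60.1 dB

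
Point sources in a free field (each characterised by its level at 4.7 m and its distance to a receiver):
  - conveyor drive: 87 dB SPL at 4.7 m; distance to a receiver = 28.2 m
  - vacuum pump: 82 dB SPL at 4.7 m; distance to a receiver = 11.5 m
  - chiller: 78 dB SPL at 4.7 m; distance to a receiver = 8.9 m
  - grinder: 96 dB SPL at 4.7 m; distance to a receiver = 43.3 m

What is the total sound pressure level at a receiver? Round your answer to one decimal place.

Apply inverse-square spreading to bring every level to the receiver, then sum 10^(L/10).
conveyor drive: 87 − 20·log₁₀(28.2/4.7) = 87 − 15.56 = 71.44 dB SPL.
vacuum pump: 82 − 20·log₁₀(11.5/4.7) = 82 − 7.77 = 74.23 dB SPL.
chiller: 78 − 20·log₁₀(8.9/4.7) = 78 − 5.55 = 72.45 dB SPL.
grinder: 96 − 20·log₁₀(43.3/4.7) = 96 − 19.29 = 76.71 dB SPL.
Σ 10^(L/10) = 1.049e+08 → L_total = 10·log₁₀(1.049e+08) = 80.21 dB SPL.

80.2 dB SPL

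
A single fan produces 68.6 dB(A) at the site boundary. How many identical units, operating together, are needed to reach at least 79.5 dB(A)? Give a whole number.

13

The shortfall is 79.5 − 68.6 = 10.9 dB, and N units add 10·log₁₀ N, so need 10·log₁₀ N ≥ 10.9.
N ≥ 10^(10.9/10) = 12.303, so N = 13.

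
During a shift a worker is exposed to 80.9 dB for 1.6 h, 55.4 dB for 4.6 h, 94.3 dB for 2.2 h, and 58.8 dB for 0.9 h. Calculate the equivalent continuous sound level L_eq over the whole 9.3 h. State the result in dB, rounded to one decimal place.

The energy average is taken in the linear domain: L_eq = 10·log₁₀[(Σ tᵢ·10^(Lᵢ/10))/T], T = 9.3 h.
Σ tᵢ·10^(Lᵢ/10) = 1.6·10^(80.9/10) + 4.6·10^(55.4/10) + 2.2·10^(94.3/10) + 0.9·10^(58.8/10) = 6.120e+09.
L_eq = 10·log₁₀(6.120e+09/9.3) = 88.18 dB.

88.2 dB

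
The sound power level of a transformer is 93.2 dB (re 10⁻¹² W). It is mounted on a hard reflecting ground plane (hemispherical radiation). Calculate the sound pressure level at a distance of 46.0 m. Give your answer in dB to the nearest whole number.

The power spreads over a hemisphere of area 2π·r², so L_p = L_w − 10·log₁₀(2π·r²).
2π·r² = 1.33e+04 m², 10·log₁₀ of that is 41.237 dB.
L_p = 93.2 − 41.237 = 51.96 dB.

52 dB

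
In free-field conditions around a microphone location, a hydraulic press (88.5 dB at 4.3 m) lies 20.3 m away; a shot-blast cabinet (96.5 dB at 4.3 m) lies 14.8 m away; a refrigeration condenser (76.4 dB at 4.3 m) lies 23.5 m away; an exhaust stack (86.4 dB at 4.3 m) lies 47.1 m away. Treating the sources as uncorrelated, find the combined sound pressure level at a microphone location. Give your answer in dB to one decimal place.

86.2 dB

First find each source's level at the receiver (point-source: −20·log₁₀(r/r_ref)), then combine on an intensity basis.
hydraulic press: 88.5 − 20·log₁₀(20.3/4.3) = 88.5 − 13.48 = 75.02 dB.
shot-blast cabinet: 96.5 − 20·log₁₀(14.8/4.3) = 96.5 − 10.74 = 85.76 dB.
refrigeration condenser: 76.4 − 20·log₁₀(23.5/4.3) = 76.4 − 14.75 = 61.65 dB.
exhaust stack: 86.4 − 20·log₁₀(47.1/4.3) = 86.4 − 20.79 = 65.61 dB.
Σ 10^(L/10) = 4.139e+08 → L_total = 10·log₁₀(4.139e+08) = 86.17 dB.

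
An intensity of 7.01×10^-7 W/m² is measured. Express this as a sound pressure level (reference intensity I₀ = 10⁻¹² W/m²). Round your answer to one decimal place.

58.5 dB

Dividing by I₀ shifts the exponent by 12: I/I₀ = 7.01×10^5.
L = 10·(0.8457 + 5) = 58.46 dB.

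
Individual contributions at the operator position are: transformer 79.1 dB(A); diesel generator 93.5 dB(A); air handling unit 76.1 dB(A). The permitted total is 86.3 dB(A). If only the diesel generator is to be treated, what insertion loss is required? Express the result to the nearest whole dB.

The untreated sources together contribute 10^(79.1/10) + 10^(76.1/10) = 1.220e+08, i.e. 80.86 dB(A).
The limit corresponds to 10^(86.3/10) = 4.266e+08; subtracting the fixed part leaves 3.046e+08 for the diesel generator, i.e. 84.84 dB(A).
Required insertion loss = 93.5 − 84.84 = 8.66 dB.

9 dB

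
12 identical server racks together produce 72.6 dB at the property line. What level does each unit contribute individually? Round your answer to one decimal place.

61.8 dB

For N identical incoherent sources L_total = L₁ + 10·log₁₀ N, so L₁ = 72.6 − 10·log₁₀(12) = 72.6 − 10.792.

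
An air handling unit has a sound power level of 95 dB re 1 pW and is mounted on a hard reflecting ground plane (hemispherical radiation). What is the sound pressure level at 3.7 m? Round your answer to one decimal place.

75.7 dB

Free-field hemispherical radiation: L_p = L_w − 10·log₁₀(2π·r²), r = 3.7 m.
2π·r² = 86.02 m², 10·log₁₀ of that is 19.346 dB.
L_p = 95 − 19.346 = 75.65 dB.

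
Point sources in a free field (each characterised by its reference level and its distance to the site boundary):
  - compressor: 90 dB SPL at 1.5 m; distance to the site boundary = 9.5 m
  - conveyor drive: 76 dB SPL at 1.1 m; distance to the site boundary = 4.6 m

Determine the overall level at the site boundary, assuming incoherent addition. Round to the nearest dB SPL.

74 dB SPL

First find each source's level at the receiver (point-source: −20·log₁₀(r/r_ref)), then combine on an intensity basis.
compressor: 90 − 20·log₁₀(9.5/1.5) = 90 − 16.03 = 73.97 dB SPL.
conveyor drive: 76 − 20·log₁₀(4.6/1.1) = 76 − 12.43 = 63.57 dB SPL.
Σ 10^(L/10) = 2.721e+07 → L_total = 10·log₁₀(2.721e+07) = 74.35 dB SPL.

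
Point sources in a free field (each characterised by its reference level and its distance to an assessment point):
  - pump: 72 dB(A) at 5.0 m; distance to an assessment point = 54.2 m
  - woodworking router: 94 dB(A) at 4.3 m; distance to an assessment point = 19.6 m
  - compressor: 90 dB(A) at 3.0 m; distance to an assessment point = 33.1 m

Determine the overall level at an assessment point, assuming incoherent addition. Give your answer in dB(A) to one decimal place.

81.1 dB(A)

Apply inverse-square spreading to bring every level to the receiver, then sum 10^(L/10).
pump: 72 − 20·log₁₀(54.2/5.0) = 72 − 20.70 = 51.30 dB(A).
woodworking router: 94 − 20·log₁₀(19.6/4.3) = 94 − 13.18 = 80.82 dB(A).
compressor: 90 − 20·log₁₀(33.1/3.0) = 90 − 20.85 = 69.15 dB(A).
Σ 10^(L/10) = 1.292e+08 → L_total = 10·log₁₀(1.292e+08) = 81.11 dB(A).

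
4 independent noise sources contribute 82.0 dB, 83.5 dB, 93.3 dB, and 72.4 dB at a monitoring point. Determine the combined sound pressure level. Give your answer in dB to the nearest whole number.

For uncorrelated sources the intensities add, so convert each level to linear form, sum, and take 10·log₁₀ of the total.
Σ 10^(L/10) = 10^(82.0/10) + 10^(83.5/10) + 10^(93.3/10) + 10^(72.4/10) = 2.538e+09.
L_total = 10·log₁₀(2.538e+09) = 94.04 dB.

94 dB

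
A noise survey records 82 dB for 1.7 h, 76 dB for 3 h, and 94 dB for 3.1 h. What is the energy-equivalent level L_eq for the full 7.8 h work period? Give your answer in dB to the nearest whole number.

The energy average is taken in the linear domain: L_eq = 10·log₁₀[(Σ tᵢ·10^(Lᵢ/10))/T], T = 7.8 h.
Σ tᵢ·10^(Lᵢ/10) = 1.7·10^(82/10) + 3·10^(76/10) + 3.1·10^(94/10) = 8.176e+09.
L_eq = 10·log₁₀(8.176e+09/7.8) = 90.20 dB.

90 dB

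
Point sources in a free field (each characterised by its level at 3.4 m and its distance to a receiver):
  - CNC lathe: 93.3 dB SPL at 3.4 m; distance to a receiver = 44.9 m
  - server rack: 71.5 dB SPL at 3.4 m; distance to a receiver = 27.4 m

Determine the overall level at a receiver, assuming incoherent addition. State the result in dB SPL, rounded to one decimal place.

First find each source's level at the receiver (point-source: −20·log₁₀(r/r_ref)), then combine on an intensity basis.
CNC lathe: 93.3 − 20·log₁₀(44.9/3.4) = 93.3 − 22.42 = 70.88 dB SPL.
server rack: 71.5 − 20·log₁₀(27.4/3.4) = 71.5 − 18.13 = 53.37 dB SPL.
Σ 10^(L/10) = 1.248e+07 → L_total = 10·log₁₀(1.248e+07) = 70.96 dB SPL.

71.0 dB SPL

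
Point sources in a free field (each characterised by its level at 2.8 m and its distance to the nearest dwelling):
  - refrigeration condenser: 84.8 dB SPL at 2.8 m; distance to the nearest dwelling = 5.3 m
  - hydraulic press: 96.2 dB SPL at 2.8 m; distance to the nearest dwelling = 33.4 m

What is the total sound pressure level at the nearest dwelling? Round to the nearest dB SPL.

81 dB SPL

Propagate each source to the receiver with L = L_ref − 20·log₁₀(r/r_ref), then add intensities.
refrigeration condenser: 84.8 − 20·log₁₀(5.3/2.8) = 84.8 − 5.54 = 79.26 dB SPL.
hydraulic press: 96.2 − 20·log₁₀(33.4/2.8) = 96.2 − 21.53 = 74.67 dB SPL.
Σ 10^(L/10) = 1.136e+08 → L_total = 10·log₁₀(1.136e+08) = 80.55 dB SPL.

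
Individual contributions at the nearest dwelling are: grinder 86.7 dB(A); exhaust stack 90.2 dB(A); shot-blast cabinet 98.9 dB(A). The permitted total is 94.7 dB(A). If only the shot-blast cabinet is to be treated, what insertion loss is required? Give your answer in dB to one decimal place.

7.3 dB

The untreated sources together contribute 10^(86.7/10) + 10^(90.2/10) = 1.515e+09, i.e. 91.80 dB(A).
The limit corresponds to 10^(94.7/10) = 2.951e+09; subtracting the fixed part leaves 1.436e+09 for the shot-blast cabinet, i.e. 91.57 dB(A).
Required insertion loss = 98.9 − 91.57 = 7.33 dB.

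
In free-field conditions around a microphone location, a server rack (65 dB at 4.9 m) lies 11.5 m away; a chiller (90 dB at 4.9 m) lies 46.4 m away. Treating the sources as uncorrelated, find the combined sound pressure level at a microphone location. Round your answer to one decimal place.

70.7 dB

First find each source's level at the receiver (point-source: −20·log₁₀(r/r_ref)), then combine on an intensity basis.
server rack: 65 − 20·log₁₀(11.5/4.9) = 65 − 7.41 = 57.59 dB.
chiller: 90 − 20·log₁₀(46.4/4.9) = 90 − 19.53 = 70.47 dB.
Σ 10^(L/10) = 1.173e+07 → L_total = 10·log₁₀(1.173e+07) = 70.69 dB.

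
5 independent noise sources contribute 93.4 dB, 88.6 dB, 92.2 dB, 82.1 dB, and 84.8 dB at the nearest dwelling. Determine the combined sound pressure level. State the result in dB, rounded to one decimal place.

For uncorrelated sources the intensities add, so convert each level to linear form, sum, and take 10·log₁₀ of the total.
Σ 10^(L/10) = 10^(93.4/10) + 10^(88.6/10) + 10^(92.2/10) + 10^(82.1/10) + 10^(84.8/10) = 5.036e+09.
L_total = 10·log₁₀(5.036e+09) = 97.02 dB.

97.0 dB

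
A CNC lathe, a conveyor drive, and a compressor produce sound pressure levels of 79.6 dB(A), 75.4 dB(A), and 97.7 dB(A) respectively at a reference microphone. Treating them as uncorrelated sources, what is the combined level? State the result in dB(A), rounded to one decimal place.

97.8 dB(A)

For uncorrelated sources the intensities add, so convert each level to linear form, sum, and take 10·log₁₀ of the total.
Σ 10^(L/10) = 10^(79.6/10) + 10^(75.4/10) + 10^(97.7/10) = 6.014e+09.
L_total = 10·log₁₀(6.014e+09) = 97.79 dB(A).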